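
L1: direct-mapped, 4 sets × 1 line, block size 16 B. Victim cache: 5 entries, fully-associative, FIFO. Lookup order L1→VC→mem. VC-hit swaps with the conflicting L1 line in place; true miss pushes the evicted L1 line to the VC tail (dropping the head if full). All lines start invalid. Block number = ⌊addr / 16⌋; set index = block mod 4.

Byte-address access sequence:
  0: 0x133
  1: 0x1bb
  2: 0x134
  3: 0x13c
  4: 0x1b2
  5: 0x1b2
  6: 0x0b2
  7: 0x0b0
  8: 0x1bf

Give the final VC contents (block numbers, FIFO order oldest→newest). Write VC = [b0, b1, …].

VC = [19, 11]

0: 0x133 (blk 19, set 3) → MISS  vc=[]
1: 0x1bb (blk 27, set 3) → MISS  vc=[19]
2: 0x134 (blk 19, set 3) → VC-HIT  vc=[27]
3: 0x13c (blk 19, set 3) → L1-HIT  vc=[27]
4: 0x1b2 (blk 27, set 3) → VC-HIT  vc=[19]
5: 0x1b2 (blk 27, set 3) → L1-HIT  vc=[19]
6: 0xb2 (blk 11, set 3) → MISS  vc=[19, 27]
7: 0xb0 (blk 11, set 3) → L1-HIT  vc=[19, 27]
8: 0x1bf (blk 27, set 3) → VC-HIT  vc=[19, 11]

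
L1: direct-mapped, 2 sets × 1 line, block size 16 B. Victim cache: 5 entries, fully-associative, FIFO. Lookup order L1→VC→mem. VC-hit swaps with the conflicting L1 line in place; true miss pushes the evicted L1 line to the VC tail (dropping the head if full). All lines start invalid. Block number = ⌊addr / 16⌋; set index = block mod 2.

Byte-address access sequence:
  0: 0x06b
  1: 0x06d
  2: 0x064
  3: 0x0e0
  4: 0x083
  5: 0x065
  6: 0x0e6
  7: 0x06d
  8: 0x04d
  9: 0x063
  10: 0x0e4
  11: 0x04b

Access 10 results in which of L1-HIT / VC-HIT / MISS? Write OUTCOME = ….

  [0] addr=0x6b blk=6 s=0: MISS | VC []
  [1] addr=0x6d blk=6 s=0: L1-HIT | VC []
  [2] addr=0x64 blk=6 s=0: L1-HIT | VC []
  [3] addr=0xe0 blk=14 s=0: MISS | VC [6]
  [4] addr=0x83 blk=8 s=0: MISS | VC [6, 14]
  [5] addr=0x65 blk=6 s=0: VC-HIT | VC [8, 14]
  [6] addr=0xe6 blk=14 s=0: VC-HIT | VC [8, 6]
  [7] addr=0x6d blk=6 s=0: VC-HIT | VC [8, 14]
  [8] addr=0x4d blk=4 s=0: MISS | VC [8, 14, 6]
  [9] addr=0x63 blk=6 s=0: VC-HIT | VC [8, 14, 4]
  [10] addr=0xe4 blk=14 s=0: VC-HIT | VC [8, 6, 4]
  [11] addr=0x4b blk=4 s=0: VC-HIT | VC [8, 6, 14]

OUTCOME = VC-HIT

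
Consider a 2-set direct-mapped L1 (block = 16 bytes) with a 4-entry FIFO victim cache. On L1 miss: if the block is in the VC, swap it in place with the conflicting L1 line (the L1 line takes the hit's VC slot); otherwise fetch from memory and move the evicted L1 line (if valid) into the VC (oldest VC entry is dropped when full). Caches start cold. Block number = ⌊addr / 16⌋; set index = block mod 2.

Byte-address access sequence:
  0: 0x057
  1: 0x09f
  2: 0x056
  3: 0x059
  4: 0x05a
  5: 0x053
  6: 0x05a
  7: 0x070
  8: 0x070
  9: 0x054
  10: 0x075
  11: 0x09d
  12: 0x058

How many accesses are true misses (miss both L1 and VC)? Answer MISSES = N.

MISSES = 3

#0 0x57→b5/s1 MISS; vc=[]
#1 0x9f→b9/s1 MISS; vc=[5]
#2 0x56→b5/s1 VC-HIT; vc=[9]
#3 0x59→b5/s1 L1-HIT; vc=[9]
#4 0x5a→b5/s1 L1-HIT; vc=[9]
#5 0x53→b5/s1 L1-HIT; vc=[9]
#6 0x5a→b5/s1 L1-HIT; vc=[9]
#7 0x70→b7/s1 MISS; vc=[9,5]
#8 0x70→b7/s1 L1-HIT; vc=[9,5]
#9 0x54→b5/s1 VC-HIT; vc=[9,7]
#10 0x75→b7/s1 VC-HIT; vc=[9,5]
#11 0x9d→b9/s1 VC-HIT; vc=[7,5]
#12 0x58→b5/s1 VC-HIT; vc=[7,9]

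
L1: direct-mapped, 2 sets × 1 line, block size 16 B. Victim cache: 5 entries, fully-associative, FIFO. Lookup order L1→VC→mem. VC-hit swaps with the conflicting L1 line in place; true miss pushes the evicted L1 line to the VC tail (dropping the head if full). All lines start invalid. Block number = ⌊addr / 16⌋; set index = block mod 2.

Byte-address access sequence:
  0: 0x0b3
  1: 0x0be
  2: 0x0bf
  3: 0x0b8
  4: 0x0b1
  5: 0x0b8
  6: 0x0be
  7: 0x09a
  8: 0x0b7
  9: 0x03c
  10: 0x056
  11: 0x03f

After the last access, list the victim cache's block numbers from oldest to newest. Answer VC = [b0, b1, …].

0: 0xb3 (blk 11, set 1) → MISS  vc=[]
1: 0xbe (blk 11, set 1) → L1-HIT  vc=[]
2: 0xbf (blk 11, set 1) → L1-HIT  vc=[]
3: 0xb8 (blk 11, set 1) → L1-HIT  vc=[]
4: 0xb1 (blk 11, set 1) → L1-HIT  vc=[]
5: 0xb8 (blk 11, set 1) → L1-HIT  vc=[]
6: 0xbe (blk 11, set 1) → L1-HIT  vc=[]
7: 0x9a (blk 9, set 1) → MISS  vc=[11]
8: 0xb7 (blk 11, set 1) → VC-HIT  vc=[9]
9: 0x3c (blk 3, set 1) → MISS  vc=[9, 11]
10: 0x56 (blk 5, set 1) → MISS  vc=[9, 11, 3]
11: 0x3f (blk 3, set 1) → VC-HIT  vc=[9, 11, 5]

VC = [9, 11, 5]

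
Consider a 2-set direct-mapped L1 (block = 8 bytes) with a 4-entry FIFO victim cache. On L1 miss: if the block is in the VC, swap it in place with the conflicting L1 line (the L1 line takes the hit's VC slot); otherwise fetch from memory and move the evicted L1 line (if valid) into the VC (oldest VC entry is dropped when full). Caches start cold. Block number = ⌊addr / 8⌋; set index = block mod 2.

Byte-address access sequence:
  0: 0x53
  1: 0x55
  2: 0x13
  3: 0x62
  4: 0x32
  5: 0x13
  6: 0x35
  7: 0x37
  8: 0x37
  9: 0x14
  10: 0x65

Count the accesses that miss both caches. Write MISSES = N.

MISSES = 4

  [0] addr=0x53 blk=10 s=0: MISS | VC []
  [1] addr=0x55 blk=10 s=0: L1-HIT | VC []
  [2] addr=0x13 blk=2 s=0: MISS | VC [10]
  [3] addr=0x62 blk=12 s=0: MISS | VC [10, 2]
  [4] addr=0x32 blk=6 s=0: MISS | VC [10, 2, 12]
  [5] addr=0x13 blk=2 s=0: VC-HIT | VC [10, 6, 12]
  [6] addr=0x35 blk=6 s=0: VC-HIT | VC [10, 2, 12]
  [7] addr=0x37 blk=6 s=0: L1-HIT | VC [10, 2, 12]
  [8] addr=0x37 blk=6 s=0: L1-HIT | VC [10, 2, 12]
  [9] addr=0x14 blk=2 s=0: VC-HIT | VC [10, 6, 12]
  [10] addr=0x65 blk=12 s=0: VC-HIT | VC [10, 6, 2]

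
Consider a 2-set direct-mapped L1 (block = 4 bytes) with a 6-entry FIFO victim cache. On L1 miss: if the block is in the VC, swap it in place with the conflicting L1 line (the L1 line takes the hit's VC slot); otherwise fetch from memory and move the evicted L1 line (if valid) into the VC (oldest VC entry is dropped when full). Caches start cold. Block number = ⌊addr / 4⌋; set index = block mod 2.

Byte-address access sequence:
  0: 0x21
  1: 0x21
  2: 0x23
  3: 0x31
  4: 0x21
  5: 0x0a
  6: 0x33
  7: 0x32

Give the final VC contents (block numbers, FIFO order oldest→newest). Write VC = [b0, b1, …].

VC = [2, 8]

#0 0x21→b8/s0 MISS; vc=[]
#1 0x21→b8/s0 L1-HIT; vc=[]
#2 0x23→b8/s0 L1-HIT; vc=[]
#3 0x31→b12/s0 MISS; vc=[8]
#4 0x21→b8/s0 VC-HIT; vc=[12]
#5 0xa→b2/s0 MISS; vc=[12,8]
#6 0x33→b12/s0 VC-HIT; vc=[2,8]
#7 0x32→b12/s0 L1-HIT; vc=[2,8]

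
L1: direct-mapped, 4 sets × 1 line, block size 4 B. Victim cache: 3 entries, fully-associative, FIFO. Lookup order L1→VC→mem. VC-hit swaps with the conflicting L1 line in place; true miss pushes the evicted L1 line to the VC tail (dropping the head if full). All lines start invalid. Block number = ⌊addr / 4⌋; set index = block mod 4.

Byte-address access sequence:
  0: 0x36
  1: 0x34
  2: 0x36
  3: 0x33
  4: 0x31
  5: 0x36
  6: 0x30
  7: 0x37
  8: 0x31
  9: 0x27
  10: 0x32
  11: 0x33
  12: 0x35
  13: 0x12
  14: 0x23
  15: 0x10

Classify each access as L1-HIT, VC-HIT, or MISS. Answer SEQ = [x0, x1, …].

0: 0x36 (blk 13, set 1) → MISS  vc=[]
1: 0x34 (blk 13, set 1) → L1-HIT  vc=[]
2: 0x36 (blk 13, set 1) → L1-HIT  vc=[]
3: 0x33 (blk 12, set 0) → MISS  vc=[]
4: 0x31 (blk 12, set 0) → L1-HIT  vc=[]
5: 0x36 (blk 13, set 1) → L1-HIT  vc=[]
6: 0x30 (blk 12, set 0) → L1-HIT  vc=[]
7: 0x37 (blk 13, set 1) → L1-HIT  vc=[]
8: 0x31 (blk 12, set 0) → L1-HIT  vc=[]
9: 0x27 (blk 9, set 1) → MISS  vc=[13]
10: 0x32 (blk 12, set 0) → L1-HIT  vc=[13]
11: 0x33 (blk 12, set 0) → L1-HIT  vc=[13]
12: 0x35 (blk 13, set 1) → VC-HIT  vc=[9]
13: 0x12 (blk 4, set 0) → MISS  vc=[9, 12]
14: 0x23 (blk 8, set 0) → MISS  vc=[9, 12, 4]
15: 0x10 (blk 4, set 0) → VC-HIT  vc=[9, 12, 8]

SEQ = [MISS, L1-HIT, L1-HIT, MISS, L1-HIT, L1-HIT, L1-HIT, L1-HIT, L1-HIT, MISS, L1-HIT, L1-HIT, VC-HIT, MISS, MISS, VC-HIT]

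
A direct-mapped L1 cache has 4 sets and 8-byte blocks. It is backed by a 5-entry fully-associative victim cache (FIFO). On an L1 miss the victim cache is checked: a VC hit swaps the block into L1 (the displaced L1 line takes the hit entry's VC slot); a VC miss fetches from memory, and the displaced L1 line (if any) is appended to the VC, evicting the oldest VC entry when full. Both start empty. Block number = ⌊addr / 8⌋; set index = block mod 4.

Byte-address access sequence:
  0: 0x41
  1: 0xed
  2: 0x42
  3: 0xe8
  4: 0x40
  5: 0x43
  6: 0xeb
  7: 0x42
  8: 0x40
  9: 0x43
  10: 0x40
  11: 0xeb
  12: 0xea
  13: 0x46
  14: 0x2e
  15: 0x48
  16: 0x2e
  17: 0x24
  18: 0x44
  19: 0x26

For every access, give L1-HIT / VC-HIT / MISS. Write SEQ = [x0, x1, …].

#0 0x41→b8/s0 MISS; vc=[]
#1 0xed→b29/s1 MISS; vc=[]
#2 0x42→b8/s0 L1-HIT; vc=[]
#3 0xe8→b29/s1 L1-HIT; vc=[]
#4 0x40→b8/s0 L1-HIT; vc=[]
#5 0x43→b8/s0 L1-HIT; vc=[]
#6 0xeb→b29/s1 L1-HIT; vc=[]
#7 0x42→b8/s0 L1-HIT; vc=[]
#8 0x40→b8/s0 L1-HIT; vc=[]
#9 0x43→b8/s0 L1-HIT; vc=[]
#10 0x40→b8/s0 L1-HIT; vc=[]
#11 0xeb→b29/s1 L1-HIT; vc=[]
#12 0xea→b29/s1 L1-HIT; vc=[]
#13 0x46→b8/s0 L1-HIT; vc=[]
#14 0x2e→b5/s1 MISS; vc=[29]
#15 0x48→b9/s1 MISS; vc=[29,5]
#16 0x2e→b5/s1 VC-HIT; vc=[29,9]
#17 0x24→b4/s0 MISS; vc=[29,9,8]
#18 0x44→b8/s0 VC-HIT; vc=[29,9,4]
#19 0x26→b4/s0 VC-HIT; vc=[29,9,8]

SEQ = [MISS, MISS, L1-HIT, L1-HIT, L1-HIT, L1-HIT, L1-HIT, L1-HIT, L1-HIT, L1-HIT, L1-HIT, L1-HIT, L1-HIT, L1-HIT, MISS, MISS, VC-HIT, MISS, VC-HIT, VC-HIT]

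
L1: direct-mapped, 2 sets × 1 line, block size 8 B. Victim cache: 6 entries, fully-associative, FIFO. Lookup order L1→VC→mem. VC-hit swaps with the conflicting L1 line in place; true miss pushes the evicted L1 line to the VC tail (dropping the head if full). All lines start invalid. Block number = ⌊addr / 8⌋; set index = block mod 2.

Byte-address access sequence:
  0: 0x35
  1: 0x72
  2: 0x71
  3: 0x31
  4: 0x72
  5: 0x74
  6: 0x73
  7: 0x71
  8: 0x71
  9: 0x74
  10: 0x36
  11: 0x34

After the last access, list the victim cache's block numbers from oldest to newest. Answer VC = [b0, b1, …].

  [0] addr=0x35 blk=6 s=0: MISS | VC []
  [1] addr=0x72 blk=14 s=0: MISS | VC [6]
  [2] addr=0x71 blk=14 s=0: L1-HIT | VC [6]
  [3] addr=0x31 blk=6 s=0: VC-HIT | VC [14]
  [4] addr=0x72 blk=14 s=0: VC-HIT | VC [6]
  [5] addr=0x74 blk=14 s=0: L1-HIT | VC [6]
  [6] addr=0x73 blk=14 s=0: L1-HIT | VC [6]
  [7] addr=0x71 blk=14 s=0: L1-HIT | VC [6]
  [8] addr=0x71 blk=14 s=0: L1-HIT | VC [6]
  [9] addr=0x74 blk=14 s=0: L1-HIT | VC [6]
  [10] addr=0x36 blk=6 s=0: VC-HIT | VC [14]
  [11] addr=0x34 blk=6 s=0: L1-HIT | VC [14]

VC = [14]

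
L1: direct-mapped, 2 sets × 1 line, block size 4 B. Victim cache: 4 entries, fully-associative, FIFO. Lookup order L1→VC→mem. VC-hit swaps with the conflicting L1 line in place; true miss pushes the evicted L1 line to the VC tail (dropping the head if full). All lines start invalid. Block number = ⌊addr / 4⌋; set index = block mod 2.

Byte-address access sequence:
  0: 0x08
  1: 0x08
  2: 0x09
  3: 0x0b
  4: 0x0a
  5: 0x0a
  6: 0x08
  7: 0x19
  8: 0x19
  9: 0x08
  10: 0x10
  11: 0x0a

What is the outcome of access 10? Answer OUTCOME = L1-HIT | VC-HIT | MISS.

OUTCOME = MISS

#0 0x8→b2/s0 MISS; vc=[]
#1 0x8→b2/s0 L1-HIT; vc=[]
#2 0x9→b2/s0 L1-HIT; vc=[]
#3 0xb→b2/s0 L1-HIT; vc=[]
#4 0xa→b2/s0 L1-HIT; vc=[]
#5 0xa→b2/s0 L1-HIT; vc=[]
#6 0x8→b2/s0 L1-HIT; vc=[]
#7 0x19→b6/s0 MISS; vc=[2]
#8 0x19→b6/s0 L1-HIT; vc=[2]
#9 0x8→b2/s0 VC-HIT; vc=[6]
#10 0x10→b4/s0 MISS; vc=[6,2]
#11 0xa→b2/s0 VC-HIT; vc=[6,4]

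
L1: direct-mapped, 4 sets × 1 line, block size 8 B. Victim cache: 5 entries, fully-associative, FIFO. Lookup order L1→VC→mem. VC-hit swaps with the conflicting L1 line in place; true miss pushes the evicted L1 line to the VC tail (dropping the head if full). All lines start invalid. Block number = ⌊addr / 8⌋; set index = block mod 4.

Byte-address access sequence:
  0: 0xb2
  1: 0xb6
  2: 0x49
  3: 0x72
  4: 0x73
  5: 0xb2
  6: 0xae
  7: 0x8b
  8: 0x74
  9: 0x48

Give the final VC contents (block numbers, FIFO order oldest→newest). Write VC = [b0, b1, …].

#0 0xb2→b22/s2 MISS; vc=[]
#1 0xb6→b22/s2 L1-HIT; vc=[]
#2 0x49→b9/s1 MISS; vc=[]
#3 0x72→b14/s2 MISS; vc=[22]
#4 0x73→b14/s2 L1-HIT; vc=[22]
#5 0xb2→b22/s2 VC-HIT; vc=[14]
#6 0xae→b21/s1 MISS; vc=[14,9]
#7 0x8b→b17/s1 MISS; vc=[14,9,21]
#8 0x74→b14/s2 VC-HIT; vc=[22,9,21]
#9 0x48→b9/s1 VC-HIT; vc=[22,17,21]

VC = [22, 17, 21]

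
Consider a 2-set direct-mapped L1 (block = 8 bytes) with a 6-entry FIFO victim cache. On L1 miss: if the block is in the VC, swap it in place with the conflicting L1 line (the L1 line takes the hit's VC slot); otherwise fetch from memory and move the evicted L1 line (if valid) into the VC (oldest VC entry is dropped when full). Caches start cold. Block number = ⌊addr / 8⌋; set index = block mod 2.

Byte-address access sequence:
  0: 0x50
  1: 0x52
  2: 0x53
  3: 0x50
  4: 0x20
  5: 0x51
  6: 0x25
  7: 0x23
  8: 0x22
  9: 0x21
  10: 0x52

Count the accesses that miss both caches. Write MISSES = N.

#0 0x50→b10/s0 MISS; vc=[]
#1 0x52→b10/s0 L1-HIT; vc=[]
#2 0x53→b10/s0 L1-HIT; vc=[]
#3 0x50→b10/s0 L1-HIT; vc=[]
#4 0x20→b4/s0 MISS; vc=[10]
#5 0x51→b10/s0 VC-HIT; vc=[4]
#6 0x25→b4/s0 VC-HIT; vc=[10]
#7 0x23→b4/s0 L1-HIT; vc=[10]
#8 0x22→b4/s0 L1-HIT; vc=[10]
#9 0x21→b4/s0 L1-HIT; vc=[10]
#10 0x52→b10/s0 VC-HIT; vc=[4]

MISSES = 2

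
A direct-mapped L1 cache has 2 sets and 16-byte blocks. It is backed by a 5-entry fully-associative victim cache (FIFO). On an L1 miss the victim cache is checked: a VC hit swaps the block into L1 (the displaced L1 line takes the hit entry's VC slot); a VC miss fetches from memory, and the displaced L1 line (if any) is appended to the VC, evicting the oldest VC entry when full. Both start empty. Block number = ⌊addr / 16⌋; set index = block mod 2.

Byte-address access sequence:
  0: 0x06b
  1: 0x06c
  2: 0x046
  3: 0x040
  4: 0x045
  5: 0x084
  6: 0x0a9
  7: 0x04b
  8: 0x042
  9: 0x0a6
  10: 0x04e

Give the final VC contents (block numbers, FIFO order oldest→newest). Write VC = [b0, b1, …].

VC = [6, 10, 8]

0: 0x6b (blk 6, set 0) → MISS  vc=[]
1: 0x6c (blk 6, set 0) → L1-HIT  vc=[]
2: 0x46 (blk 4, set 0) → MISS  vc=[6]
3: 0x40 (blk 4, set 0) → L1-HIT  vc=[6]
4: 0x45 (blk 4, set 0) → L1-HIT  vc=[6]
5: 0x84 (blk 8, set 0) → MISS  vc=[6, 4]
6: 0xa9 (blk 10, set 0) → MISS  vc=[6, 4, 8]
7: 0x4b (blk 4, set 0) → VC-HIT  vc=[6, 10, 8]
8: 0x42 (blk 4, set 0) → L1-HIT  vc=[6, 10, 8]
9: 0xa6 (blk 10, set 0) → VC-HIT  vc=[6, 4, 8]
10: 0x4e (blk 4, set 0) → VC-HIT  vc=[6, 10, 8]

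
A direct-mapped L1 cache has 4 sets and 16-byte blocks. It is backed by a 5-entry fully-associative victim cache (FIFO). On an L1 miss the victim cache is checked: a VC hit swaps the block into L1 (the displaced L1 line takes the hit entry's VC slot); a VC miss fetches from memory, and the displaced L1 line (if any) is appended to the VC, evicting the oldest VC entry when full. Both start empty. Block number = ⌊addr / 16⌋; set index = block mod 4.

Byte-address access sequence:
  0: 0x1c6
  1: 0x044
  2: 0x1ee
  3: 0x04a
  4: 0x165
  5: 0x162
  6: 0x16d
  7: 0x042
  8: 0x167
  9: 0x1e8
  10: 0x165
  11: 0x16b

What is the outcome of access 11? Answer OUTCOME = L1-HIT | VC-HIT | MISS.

  [0] addr=0x1c6 blk=28 s=0: MISS | VC []
  [1] addr=0x44 blk=4 s=0: MISS | VC [28]
  [2] addr=0x1ee blk=30 s=2: MISS | VC [28]
  [3] addr=0x4a blk=4 s=0: L1-HIT | VC [28]
  [4] addr=0x165 blk=22 s=2: MISS | VC [28, 30]
  [5] addr=0x162 blk=22 s=2: L1-HIT | VC [28, 30]
  [6] addr=0x16d blk=22 s=2: L1-HIT | VC [28, 30]
  [7] addr=0x42 blk=4 s=0: L1-HIT | VC [28, 30]
  [8] addr=0x167 blk=22 s=2: L1-HIT | VC [28, 30]
  [9] addr=0x1e8 blk=30 s=2: VC-HIT | VC [28, 22]
  [10] addr=0x165 blk=22 s=2: VC-HIT | VC [28, 30]
  [11] addr=0x16b blk=22 s=2: L1-HIT | VC [28, 30]

OUTCOME = L1-HIT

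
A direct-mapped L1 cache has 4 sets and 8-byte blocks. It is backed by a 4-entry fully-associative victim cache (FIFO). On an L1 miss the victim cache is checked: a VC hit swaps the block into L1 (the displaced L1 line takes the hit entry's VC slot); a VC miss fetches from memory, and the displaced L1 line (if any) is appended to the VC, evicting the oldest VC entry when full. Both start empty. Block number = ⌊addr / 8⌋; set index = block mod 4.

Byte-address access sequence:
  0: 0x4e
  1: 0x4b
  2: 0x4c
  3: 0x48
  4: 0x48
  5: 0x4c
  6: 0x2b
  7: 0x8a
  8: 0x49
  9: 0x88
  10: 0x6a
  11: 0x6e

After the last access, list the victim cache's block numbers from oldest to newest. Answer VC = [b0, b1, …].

0: 0x4e (blk 9, set 1) → MISS  vc=[]
1: 0x4b (blk 9, set 1) → L1-HIT  vc=[]
2: 0x4c (blk 9, set 1) → L1-HIT  vc=[]
3: 0x48 (blk 9, set 1) → L1-HIT  vc=[]
4: 0x48 (blk 9, set 1) → L1-HIT  vc=[]
5: 0x4c (blk 9, set 1) → L1-HIT  vc=[]
6: 0x2b (blk 5, set 1) → MISS  vc=[9]
7: 0x8a (blk 17, set 1) → MISS  vc=[9, 5]
8: 0x49 (blk 9, set 1) → VC-HIT  vc=[17, 5]
9: 0x88 (blk 17, set 1) → VC-HIT  vc=[9, 5]
10: 0x6a (blk 13, set 1) → MISS  vc=[9, 5, 17]
11: 0x6e (blk 13, set 1) → L1-HIT  vc=[9, 5, 17]

VC = [9, 5, 17]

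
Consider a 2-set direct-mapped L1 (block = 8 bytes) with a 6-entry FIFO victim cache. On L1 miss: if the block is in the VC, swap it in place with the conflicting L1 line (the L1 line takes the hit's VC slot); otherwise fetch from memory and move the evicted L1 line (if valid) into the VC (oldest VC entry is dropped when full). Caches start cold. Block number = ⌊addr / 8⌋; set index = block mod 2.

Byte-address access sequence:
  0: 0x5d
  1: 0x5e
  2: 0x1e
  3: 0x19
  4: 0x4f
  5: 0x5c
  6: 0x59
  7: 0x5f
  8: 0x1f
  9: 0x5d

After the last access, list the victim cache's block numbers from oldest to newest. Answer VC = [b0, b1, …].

VC = [9, 3]

#0 0x5d→b11/s1 MISS; vc=[]
#1 0x5e→b11/s1 L1-HIT; vc=[]
#2 0x1e→b3/s1 MISS; vc=[11]
#3 0x19→b3/s1 L1-HIT; vc=[11]
#4 0x4f→b9/s1 MISS; vc=[11,3]
#5 0x5c→b11/s1 VC-HIT; vc=[9,3]
#6 0x59→b11/s1 L1-HIT; vc=[9,3]
#7 0x5f→b11/s1 L1-HIT; vc=[9,3]
#8 0x1f→b3/s1 VC-HIT; vc=[9,11]
#9 0x5d→b11/s1 VC-HIT; vc=[9,3]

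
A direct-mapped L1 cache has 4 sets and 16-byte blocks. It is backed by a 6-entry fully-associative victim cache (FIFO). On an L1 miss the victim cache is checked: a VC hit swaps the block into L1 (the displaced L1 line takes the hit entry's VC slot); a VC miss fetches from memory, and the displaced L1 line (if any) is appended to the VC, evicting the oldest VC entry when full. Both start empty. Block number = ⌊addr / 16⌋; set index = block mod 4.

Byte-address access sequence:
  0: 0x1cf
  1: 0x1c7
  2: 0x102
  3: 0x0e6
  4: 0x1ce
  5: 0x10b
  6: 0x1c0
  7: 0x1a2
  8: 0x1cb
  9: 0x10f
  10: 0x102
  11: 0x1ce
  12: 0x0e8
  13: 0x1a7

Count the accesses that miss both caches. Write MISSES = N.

MISSES = 4

#0 0x1cf→b28/s0 MISS; vc=[]
#1 0x1c7→b28/s0 L1-HIT; vc=[]
#2 0x102→b16/s0 MISS; vc=[28]
#3 0xe6→b14/s2 MISS; vc=[28]
#4 0x1ce→b28/s0 VC-HIT; vc=[16]
#5 0x10b→b16/s0 VC-HIT; vc=[28]
#6 0x1c0→b28/s0 VC-HIT; vc=[16]
#7 0x1a2→b26/s2 MISS; vc=[16,14]
#8 0x1cb→b28/s0 L1-HIT; vc=[16,14]
#9 0x10f→b16/s0 VC-HIT; vc=[28,14]
#10 0x102→b16/s0 L1-HIT; vc=[28,14]
#11 0x1ce→b28/s0 VC-HIT; vc=[16,14]
#12 0xe8→b14/s2 VC-HIT; vc=[16,26]
#13 0x1a7→b26/s2 VC-HIT; vc=[16,14]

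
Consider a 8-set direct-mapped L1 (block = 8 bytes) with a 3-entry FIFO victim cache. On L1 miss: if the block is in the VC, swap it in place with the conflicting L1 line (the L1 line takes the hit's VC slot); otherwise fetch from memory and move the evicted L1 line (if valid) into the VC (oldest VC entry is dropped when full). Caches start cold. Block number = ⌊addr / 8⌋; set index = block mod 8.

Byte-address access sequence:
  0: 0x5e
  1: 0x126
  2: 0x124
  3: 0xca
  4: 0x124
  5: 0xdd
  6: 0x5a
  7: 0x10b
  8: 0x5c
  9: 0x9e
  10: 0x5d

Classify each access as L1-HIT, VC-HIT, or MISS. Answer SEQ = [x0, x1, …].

  [0] addr=0x5e blk=11 s=3: MISS | VC []
  [1] addr=0x126 blk=36 s=4: MISS | VC []
  [2] addr=0x124 blk=36 s=4: L1-HIT | VC []
  [3] addr=0xca blk=25 s=1: MISS | VC []
  [4] addr=0x124 blk=36 s=4: L1-HIT | VC []
  [5] addr=0xdd blk=27 s=3: MISS | VC [11]
  [6] addr=0x5a blk=11 s=3: VC-HIT | VC [27]
  [7] addr=0x10b blk=33 s=1: MISS | VC [27, 25]
  [8] addr=0x5c blk=11 s=3: L1-HIT | VC [27, 25]
  [9] addr=0x9e blk=19 s=3: MISS | VC [27, 25, 11]
  [10] addr=0x5d blk=11 s=3: VC-HIT | VC [27, 25, 19]

SEQ = [MISS, MISS, L1-HIT, MISS, L1-HIT, MISS, VC-HIT, MISS, L1-HIT, MISS, VC-HIT]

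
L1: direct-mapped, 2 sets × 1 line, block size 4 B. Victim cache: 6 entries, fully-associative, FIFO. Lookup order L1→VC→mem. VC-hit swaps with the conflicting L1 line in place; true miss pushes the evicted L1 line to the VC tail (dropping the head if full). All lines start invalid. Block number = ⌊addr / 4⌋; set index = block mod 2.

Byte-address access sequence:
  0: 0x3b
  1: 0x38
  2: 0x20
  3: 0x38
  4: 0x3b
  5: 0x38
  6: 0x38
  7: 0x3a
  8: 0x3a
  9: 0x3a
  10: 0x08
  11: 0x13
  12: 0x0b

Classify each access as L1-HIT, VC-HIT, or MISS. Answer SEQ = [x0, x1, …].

  [0] addr=0x3b blk=14 s=0: MISS | VC []
  [1] addr=0x38 blk=14 s=0: L1-HIT | VC []
  [2] addr=0x20 blk=8 s=0: MISS | VC [14]
  [3] addr=0x38 blk=14 s=0: VC-HIT | VC [8]
  [4] addr=0x3b blk=14 s=0: L1-HIT | VC [8]
  [5] addr=0x38 blk=14 s=0: L1-HIT | VC [8]
  [6] addr=0x38 blk=14 s=0: L1-HIT | VC [8]
  [7] addr=0x3a blk=14 s=0: L1-HIT | VC [8]
  [8] addr=0x3a blk=14 s=0: L1-HIT | VC [8]
  [9] addr=0x3a blk=14 s=0: L1-HIT | VC [8]
  [10] addr=0x8 blk=2 s=0: MISS | VC [8, 14]
  [11] addr=0x13 blk=4 s=0: MISS | VC [8, 14, 2]
  [12] addr=0xb blk=2 s=0: VC-HIT | VC [8, 14, 4]

SEQ = [MISS, L1-HIT, MISS, VC-HIT, L1-HIT, L1-HIT, L1-HIT, L1-HIT, L1-HIT, L1-HIT, MISS, MISS, VC-HIT]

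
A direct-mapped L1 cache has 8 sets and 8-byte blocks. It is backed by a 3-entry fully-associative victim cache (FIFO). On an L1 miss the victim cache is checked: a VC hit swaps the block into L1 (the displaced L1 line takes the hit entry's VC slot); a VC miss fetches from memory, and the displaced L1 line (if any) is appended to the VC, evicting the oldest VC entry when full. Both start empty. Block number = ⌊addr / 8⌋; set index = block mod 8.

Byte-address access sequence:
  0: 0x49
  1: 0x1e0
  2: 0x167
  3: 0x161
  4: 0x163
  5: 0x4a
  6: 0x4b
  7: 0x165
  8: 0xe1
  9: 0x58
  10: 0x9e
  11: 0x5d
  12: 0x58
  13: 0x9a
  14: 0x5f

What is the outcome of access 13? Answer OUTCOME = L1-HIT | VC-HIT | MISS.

#0 0x49→b9/s1 MISS; vc=[]
#1 0x1e0→b60/s4 MISS; vc=[]
#2 0x167→b44/s4 MISS; vc=[60]
#3 0x161→b44/s4 L1-HIT; vc=[60]
#4 0x163→b44/s4 L1-HIT; vc=[60]
#5 0x4a→b9/s1 L1-HIT; vc=[60]
#6 0x4b→b9/s1 L1-HIT; vc=[60]
#7 0x165→b44/s4 L1-HIT; vc=[60]
#8 0xe1→b28/s4 MISS; vc=[60,44]
#9 0x58→b11/s3 MISS; vc=[60,44]
#10 0x9e→b19/s3 MISS; vc=[60,44,11]
#11 0x5d→b11/s3 VC-HIT; vc=[60,44,19]
#12 0x58→b11/s3 L1-HIT; vc=[60,44,19]
#13 0x9a→b19/s3 VC-HIT; vc=[60,44,11]
#14 0x5f→b11/s3 VC-HIT; vc=[60,44,19]

OUTCOME = VC-HIT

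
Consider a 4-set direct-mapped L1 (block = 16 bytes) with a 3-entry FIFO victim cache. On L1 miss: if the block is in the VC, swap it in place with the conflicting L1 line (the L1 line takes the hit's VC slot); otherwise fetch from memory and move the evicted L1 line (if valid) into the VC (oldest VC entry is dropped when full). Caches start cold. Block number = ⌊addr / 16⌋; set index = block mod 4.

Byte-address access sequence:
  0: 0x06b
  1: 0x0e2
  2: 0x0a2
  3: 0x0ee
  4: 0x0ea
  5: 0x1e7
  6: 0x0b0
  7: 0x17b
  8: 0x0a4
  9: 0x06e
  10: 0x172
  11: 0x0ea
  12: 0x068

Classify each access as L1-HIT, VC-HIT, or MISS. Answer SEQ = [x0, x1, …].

#0 0x6b→b6/s2 MISS; vc=[]
#1 0xe2→b14/s2 MISS; vc=[6]
#2 0xa2→b10/s2 MISS; vc=[6,14]
#3 0xee→b14/s2 VC-HIT; vc=[6,10]
#4 0xea→b14/s2 L1-HIT; vc=[6,10]
#5 0x1e7→b30/s2 MISS; vc=[6,10,14]
#6 0xb0→b11/s3 MISS; vc=[6,10,14]
#7 0x17b→b23/s3 MISS; vc=[10,14,11]
#8 0xa4→b10/s2 VC-HIT; vc=[30,14,11]
#9 0x6e→b6/s2 MISS; vc=[14,11,10]
#10 0x172→b23/s3 L1-HIT; vc=[14,11,10]
#11 0xea→b14/s2 VC-HIT; vc=[6,11,10]
#12 0x68→b6/s2 VC-HIT; vc=[14,11,10]

SEQ = [MISS, MISS, MISS, VC-HIT, L1-HIT, MISS, MISS, MISS, VC-HIT, MISS, L1-HIT, VC-HIT, VC-HIT]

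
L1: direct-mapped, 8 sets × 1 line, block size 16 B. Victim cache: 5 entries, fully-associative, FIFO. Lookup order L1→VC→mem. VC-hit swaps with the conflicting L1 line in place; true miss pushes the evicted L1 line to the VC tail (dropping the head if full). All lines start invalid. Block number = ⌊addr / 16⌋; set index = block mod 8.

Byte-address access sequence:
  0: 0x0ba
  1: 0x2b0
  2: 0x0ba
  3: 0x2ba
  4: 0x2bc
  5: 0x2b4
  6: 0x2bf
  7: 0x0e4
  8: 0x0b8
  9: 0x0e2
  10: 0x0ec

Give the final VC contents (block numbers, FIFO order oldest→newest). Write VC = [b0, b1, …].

VC = [43]

0: 0xba (blk 11, set 3) → MISS  vc=[]
1: 0x2b0 (blk 43, set 3) → MISS  vc=[11]
2: 0xba (blk 11, set 3) → VC-HIT  vc=[43]
3: 0x2ba (blk 43, set 3) → VC-HIT  vc=[11]
4: 0x2bc (blk 43, set 3) → L1-HIT  vc=[11]
5: 0x2b4 (blk 43, set 3) → L1-HIT  vc=[11]
6: 0x2bf (blk 43, set 3) → L1-HIT  vc=[11]
7: 0xe4 (blk 14, set 6) → MISS  vc=[11]
8: 0xb8 (blk 11, set 3) → VC-HIT  vc=[43]
9: 0xe2 (blk 14, set 6) → L1-HIT  vc=[43]
10: 0xec (blk 14, set 6) → L1-HIT  vc=[43]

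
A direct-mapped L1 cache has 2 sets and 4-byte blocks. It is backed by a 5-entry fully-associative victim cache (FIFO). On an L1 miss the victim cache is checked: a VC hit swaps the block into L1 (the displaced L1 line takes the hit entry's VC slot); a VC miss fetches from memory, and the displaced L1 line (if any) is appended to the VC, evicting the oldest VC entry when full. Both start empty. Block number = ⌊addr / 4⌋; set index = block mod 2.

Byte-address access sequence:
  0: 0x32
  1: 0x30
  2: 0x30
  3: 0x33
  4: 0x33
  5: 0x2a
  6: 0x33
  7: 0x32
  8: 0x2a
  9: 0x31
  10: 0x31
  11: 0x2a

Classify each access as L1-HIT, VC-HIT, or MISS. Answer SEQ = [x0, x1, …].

SEQ = [MISS, L1-HIT, L1-HIT, L1-HIT, L1-HIT, MISS, VC-HIT, L1-HIT, VC-HIT, VC-HIT, L1-HIT, VC-HIT]

#0 0x32→b12/s0 MISS; vc=[]
#1 0x30→b12/s0 L1-HIT; vc=[]
#2 0x30→b12/s0 L1-HIT; vc=[]
#3 0x33→b12/s0 L1-HIT; vc=[]
#4 0x33→b12/s0 L1-HIT; vc=[]
#5 0x2a→b10/s0 MISS; vc=[12]
#6 0x33→b12/s0 VC-HIT; vc=[10]
#7 0x32→b12/s0 L1-HIT; vc=[10]
#8 0x2a→b10/s0 VC-HIT; vc=[12]
#9 0x31→b12/s0 VC-HIT; vc=[10]
#10 0x31→b12/s0 L1-HIT; vc=[10]
#11 0x2a→b10/s0 VC-HIT; vc=[12]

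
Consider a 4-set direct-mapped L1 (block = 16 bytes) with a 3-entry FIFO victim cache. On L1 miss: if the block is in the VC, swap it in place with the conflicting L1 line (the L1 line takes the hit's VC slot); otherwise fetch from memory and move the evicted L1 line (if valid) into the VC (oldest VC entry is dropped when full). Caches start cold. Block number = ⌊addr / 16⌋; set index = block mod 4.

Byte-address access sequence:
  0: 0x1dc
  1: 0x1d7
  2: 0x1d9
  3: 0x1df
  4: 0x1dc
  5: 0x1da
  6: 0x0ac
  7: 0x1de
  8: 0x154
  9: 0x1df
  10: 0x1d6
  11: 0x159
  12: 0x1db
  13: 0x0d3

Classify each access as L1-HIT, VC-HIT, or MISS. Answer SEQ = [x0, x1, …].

SEQ = [MISS, L1-HIT, L1-HIT, L1-HIT, L1-HIT, L1-HIT, MISS, L1-HIT, MISS, VC-HIT, L1-HIT, VC-HIT, VC-HIT, MISS]

0: 0x1dc (blk 29, set 1) → MISS  vc=[]
1: 0x1d7 (blk 29, set 1) → L1-HIT  vc=[]
2: 0x1d9 (blk 29, set 1) → L1-HIT  vc=[]
3: 0x1df (blk 29, set 1) → L1-HIT  vc=[]
4: 0x1dc (blk 29, set 1) → L1-HIT  vc=[]
5: 0x1da (blk 29, set 1) → L1-HIT  vc=[]
6: 0xac (blk 10, set 2) → MISS  vc=[]
7: 0x1de (blk 29, set 1) → L1-HIT  vc=[]
8: 0x154 (blk 21, set 1) → MISS  vc=[29]
9: 0x1df (blk 29, set 1) → VC-HIT  vc=[21]
10: 0x1d6 (blk 29, set 1) → L1-HIT  vc=[21]
11: 0x159 (blk 21, set 1) → VC-HIT  vc=[29]
12: 0x1db (blk 29, set 1) → VC-HIT  vc=[21]
13: 0xd3 (blk 13, set 1) → MISS  vc=[21, 29]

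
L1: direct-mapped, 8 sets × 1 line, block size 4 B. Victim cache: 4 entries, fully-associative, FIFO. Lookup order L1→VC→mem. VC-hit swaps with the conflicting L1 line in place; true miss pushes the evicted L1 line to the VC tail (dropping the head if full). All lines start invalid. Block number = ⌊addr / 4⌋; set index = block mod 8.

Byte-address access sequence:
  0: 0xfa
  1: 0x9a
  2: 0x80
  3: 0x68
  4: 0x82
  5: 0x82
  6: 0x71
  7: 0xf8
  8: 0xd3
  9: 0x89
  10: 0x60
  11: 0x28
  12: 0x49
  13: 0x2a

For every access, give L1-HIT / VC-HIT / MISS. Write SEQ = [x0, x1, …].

#0 0xfa→b62/s6 MISS; vc=[]
#1 0x9a→b38/s6 MISS; vc=[62]
#2 0x80→b32/s0 MISS; vc=[62]
#3 0x68→b26/s2 MISS; vc=[62]
#4 0x82→b32/s0 L1-HIT; vc=[62]
#5 0x82→b32/s0 L1-HIT; vc=[62]
#6 0x71→b28/s4 MISS; vc=[62]
#7 0xf8→b62/s6 VC-HIT; vc=[38]
#8 0xd3→b52/s4 MISS; vc=[38,28]
#9 0x89→b34/s2 MISS; vc=[38,28,26]
#10 0x60→b24/s0 MISS; vc=[38,28,26,32]
#11 0x28→b10/s2 MISS; vc=[28,26,32,34]
#12 0x49→b18/s2 MISS; vc=[26,32,34,10]
#13 0x2a→b10/s2 VC-HIT; vc=[26,32,34,18]

SEQ = [MISS, MISS, MISS, MISS, L1-HIT, L1-HIT, MISS, VC-HIT, MISS, MISS, MISS, MISS, MISS, VC-HIT]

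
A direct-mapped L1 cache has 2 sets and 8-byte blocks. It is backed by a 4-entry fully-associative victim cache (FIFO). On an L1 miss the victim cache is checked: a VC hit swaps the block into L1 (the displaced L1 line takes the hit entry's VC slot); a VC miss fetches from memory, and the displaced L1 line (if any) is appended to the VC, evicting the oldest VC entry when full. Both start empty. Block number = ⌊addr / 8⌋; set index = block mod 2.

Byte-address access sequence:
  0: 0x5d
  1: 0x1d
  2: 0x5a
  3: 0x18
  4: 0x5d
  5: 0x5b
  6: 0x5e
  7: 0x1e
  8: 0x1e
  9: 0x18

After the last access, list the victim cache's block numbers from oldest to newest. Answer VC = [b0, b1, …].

VC = [11]

#0 0x5d→b11/s1 MISS; vc=[]
#1 0x1d→b3/s1 MISS; vc=[11]
#2 0x5a→b11/s1 VC-HIT; vc=[3]
#3 0x18→b3/s1 VC-HIT; vc=[11]
#4 0x5d→b11/s1 VC-HIT; vc=[3]
#5 0x5b→b11/s1 L1-HIT; vc=[3]
#6 0x5e→b11/s1 L1-HIT; vc=[3]
#7 0x1e→b3/s1 VC-HIT; vc=[11]
#8 0x1e→b3/s1 L1-HIT; vc=[11]
#9 0x18→b3/s1 L1-HIT; vc=[11]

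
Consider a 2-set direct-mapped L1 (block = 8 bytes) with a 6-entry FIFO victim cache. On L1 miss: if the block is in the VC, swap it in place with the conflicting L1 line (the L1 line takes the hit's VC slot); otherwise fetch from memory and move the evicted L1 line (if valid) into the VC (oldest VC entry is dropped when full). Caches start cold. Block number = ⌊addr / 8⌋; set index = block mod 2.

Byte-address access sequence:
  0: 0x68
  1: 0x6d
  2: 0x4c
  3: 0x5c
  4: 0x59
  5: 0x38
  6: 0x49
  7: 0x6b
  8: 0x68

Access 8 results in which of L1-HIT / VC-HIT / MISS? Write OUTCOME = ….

  [0] addr=0x68 blk=13 s=1: MISS | VC []
  [1] addr=0x6d blk=13 s=1: L1-HIT | VC []
  [2] addr=0x4c blk=9 s=1: MISS | VC [13]
  [3] addr=0x5c blk=11 s=1: MISS | VC [13, 9]
  [4] addr=0x59 blk=11 s=1: L1-HIT | VC [13, 9]
  [5] addr=0x38 blk=7 s=1: MISS | VC [13, 9, 11]
  [6] addr=0x49 blk=9 s=1: VC-HIT | VC [13, 7, 11]
  [7] addr=0x6b blk=13 s=1: VC-HIT | VC [9, 7, 11]
  [8] addr=0x68 blk=13 s=1: L1-HIT | VC [9, 7, 11]

OUTCOME = L1-HIT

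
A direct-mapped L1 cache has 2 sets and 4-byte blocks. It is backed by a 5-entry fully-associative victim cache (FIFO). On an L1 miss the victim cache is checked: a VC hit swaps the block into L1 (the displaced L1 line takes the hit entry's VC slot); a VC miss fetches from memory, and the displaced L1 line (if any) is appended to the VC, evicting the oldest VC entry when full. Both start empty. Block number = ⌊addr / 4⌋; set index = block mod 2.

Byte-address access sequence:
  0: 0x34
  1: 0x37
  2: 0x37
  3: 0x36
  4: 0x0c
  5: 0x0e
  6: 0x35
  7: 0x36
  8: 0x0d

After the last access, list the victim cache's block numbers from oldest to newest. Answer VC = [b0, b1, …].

VC = [13]

#0 0x34→b13/s1 MISS; vc=[]
#1 0x37→b13/s1 L1-HIT; vc=[]
#2 0x37→b13/s1 L1-HIT; vc=[]
#3 0x36→b13/s1 L1-HIT; vc=[]
#4 0xc→b3/s1 MISS; vc=[13]
#5 0xe→b3/s1 L1-HIT; vc=[13]
#6 0x35→b13/s1 VC-HIT; vc=[3]
#7 0x36→b13/s1 L1-HIT; vc=[3]
#8 0xd→b3/s1 VC-HIT; vc=[13]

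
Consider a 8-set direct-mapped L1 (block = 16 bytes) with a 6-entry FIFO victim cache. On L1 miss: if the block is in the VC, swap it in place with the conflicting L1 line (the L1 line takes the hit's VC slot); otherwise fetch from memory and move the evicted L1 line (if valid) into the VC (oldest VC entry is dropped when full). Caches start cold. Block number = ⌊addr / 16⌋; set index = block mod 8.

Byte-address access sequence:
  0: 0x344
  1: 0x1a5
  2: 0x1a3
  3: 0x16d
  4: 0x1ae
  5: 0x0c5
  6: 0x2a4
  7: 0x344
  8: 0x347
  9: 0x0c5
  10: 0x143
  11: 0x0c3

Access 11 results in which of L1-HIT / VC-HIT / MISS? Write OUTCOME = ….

OUTCOME = VC-HIT

#0 0x344→b52/s4 MISS; vc=[]
#1 0x1a5→b26/s2 MISS; vc=[]
#2 0x1a3→b26/s2 L1-HIT; vc=[]
#3 0x16d→b22/s6 MISS; vc=[]
#4 0x1ae→b26/s2 L1-HIT; vc=[]
#5 0xc5→b12/s4 MISS; vc=[52]
#6 0x2a4→b42/s2 MISS; vc=[52,26]
#7 0x344→b52/s4 VC-HIT; vc=[12,26]
#8 0x347→b52/s4 L1-HIT; vc=[12,26]
#9 0xc5→b12/s4 VC-HIT; vc=[52,26]
#10 0x143→b20/s4 MISS; vc=[52,26,12]
#11 0xc3→b12/s4 VC-HIT; vc=[52,26,20]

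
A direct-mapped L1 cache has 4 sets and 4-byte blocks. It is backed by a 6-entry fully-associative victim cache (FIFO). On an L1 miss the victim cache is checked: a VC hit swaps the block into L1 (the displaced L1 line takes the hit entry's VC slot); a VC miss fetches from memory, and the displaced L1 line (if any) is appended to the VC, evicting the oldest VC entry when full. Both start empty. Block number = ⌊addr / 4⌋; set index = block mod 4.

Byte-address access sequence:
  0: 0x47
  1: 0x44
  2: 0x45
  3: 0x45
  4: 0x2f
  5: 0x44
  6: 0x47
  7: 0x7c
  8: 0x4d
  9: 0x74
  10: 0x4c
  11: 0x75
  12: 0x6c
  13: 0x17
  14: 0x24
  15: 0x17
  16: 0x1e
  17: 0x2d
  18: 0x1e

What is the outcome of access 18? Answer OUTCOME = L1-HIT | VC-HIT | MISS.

  [0] addr=0x47 blk=17 s=1: MISS | VC []
  [1] addr=0x44 blk=17 s=1: L1-HIT | VC []
  [2] addr=0x45 blk=17 s=1: L1-HIT | VC []
  [3] addr=0x45 blk=17 s=1: L1-HIT | VC []
  [4] addr=0x2f blk=11 s=3: MISS | VC []
  [5] addr=0x44 blk=17 s=1: L1-HIT | VC []
  [6] addr=0x47 blk=17 s=1: L1-HIT | VC []
  [7] addr=0x7c blk=31 s=3: MISS | VC [11]
  [8] addr=0x4d blk=19 s=3: MISS | VC [11, 31]
  [9] addr=0x74 blk=29 s=1: MISS | VC [11, 31, 17]
  [10] addr=0x4c blk=19 s=3: L1-HIT | VC [11, 31, 17]
  [11] addr=0x75 blk=29 s=1: L1-HIT | VC [11, 31, 17]
  [12] addr=0x6c blk=27 s=3: MISS | VC [11, 31, 17, 19]
  [13] addr=0x17 blk=5 s=1: MISS | VC [11, 31, 17, 19, 29]
  [14] addr=0x24 blk=9 s=1: MISS | VC [11, 31, 17, 19, 29, 5]
  [15] addr=0x17 blk=5 s=1: VC-HIT | VC [11, 31, 17, 19, 29, 9]
  [16] addr=0x1e blk=7 s=3: MISS | VC [31, 17, 19, 29, 9, 27]
  [17] addr=0x2d blk=11 s=3: MISS | VC [17, 19, 29, 9, 27, 7]
  [18] addr=0x1e blk=7 s=3: VC-HIT | VC [17, 19, 29, 9, 27, 11]

OUTCOME = VC-HIT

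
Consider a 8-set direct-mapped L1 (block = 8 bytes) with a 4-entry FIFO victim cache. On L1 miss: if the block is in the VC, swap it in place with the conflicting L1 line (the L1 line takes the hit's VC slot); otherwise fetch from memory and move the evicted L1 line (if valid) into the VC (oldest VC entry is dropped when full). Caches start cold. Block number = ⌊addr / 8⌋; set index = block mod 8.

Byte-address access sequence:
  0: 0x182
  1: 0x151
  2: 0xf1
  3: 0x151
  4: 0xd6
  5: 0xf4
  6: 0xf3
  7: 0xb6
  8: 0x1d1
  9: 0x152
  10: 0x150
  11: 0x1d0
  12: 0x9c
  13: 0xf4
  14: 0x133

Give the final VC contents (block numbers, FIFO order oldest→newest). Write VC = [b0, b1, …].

  [0] addr=0x182 blk=48 s=0: MISS | VC []
  [1] addr=0x151 blk=42 s=2: MISS | VC []
  [2] addr=0xf1 blk=30 s=6: MISS | VC []
  [3] addr=0x151 blk=42 s=2: L1-HIT | VC []
  [4] addr=0xd6 blk=26 s=2: MISS | VC [42]
  [5] addr=0xf4 blk=30 s=6: L1-HIT | VC [42]
  [6] addr=0xf3 blk=30 s=6: L1-HIT | VC [42]
  [7] addr=0xb6 blk=22 s=6: MISS | VC [42, 30]
  [8] addr=0x1d1 blk=58 s=2: MISS | VC [42, 30, 26]
  [9] addr=0x152 blk=42 s=2: VC-HIT | VC [58, 30, 26]
  [10] addr=0x150 blk=42 s=2: L1-HIT | VC [58, 30, 26]
  [11] addr=0x1d0 blk=58 s=2: VC-HIT | VC [42, 30, 26]
  [12] addr=0x9c blk=19 s=3: MISS | VC [42, 30, 26]
  [13] addr=0xf4 blk=30 s=6: VC-HIT | VC [42, 22, 26]
  [14] addr=0x133 blk=38 s=6: MISS | VC [42, 22, 26, 30]

VC = [42, 22, 26, 30]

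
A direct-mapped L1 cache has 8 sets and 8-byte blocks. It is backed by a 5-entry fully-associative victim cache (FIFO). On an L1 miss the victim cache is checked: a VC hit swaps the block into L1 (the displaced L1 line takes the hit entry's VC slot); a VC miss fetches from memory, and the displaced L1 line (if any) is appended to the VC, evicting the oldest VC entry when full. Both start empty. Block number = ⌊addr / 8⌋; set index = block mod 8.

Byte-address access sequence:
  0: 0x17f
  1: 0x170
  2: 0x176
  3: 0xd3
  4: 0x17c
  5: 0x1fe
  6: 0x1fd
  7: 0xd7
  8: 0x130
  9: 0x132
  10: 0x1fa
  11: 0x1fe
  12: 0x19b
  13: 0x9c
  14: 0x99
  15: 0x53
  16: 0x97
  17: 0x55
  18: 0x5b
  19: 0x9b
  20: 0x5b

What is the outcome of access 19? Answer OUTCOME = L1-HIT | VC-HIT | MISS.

OUTCOME = VC-HIT

  [0] addr=0x17f blk=47 s=7: MISS | VC []
  [1] addr=0x170 blk=46 s=6: MISS | VC []
  [2] addr=0x176 blk=46 s=6: L1-HIT | VC []
  [3] addr=0xd3 blk=26 s=2: MISS | VC []
  [4] addr=0x17c blk=47 s=7: L1-HIT | VC []
  [5] addr=0x1fe blk=63 s=7: MISS | VC [47]
  [6] addr=0x1fd blk=63 s=7: L1-HIT | VC [47]
  [7] addr=0xd7 blk=26 s=2: L1-HIT | VC [47]
  [8] addr=0x130 blk=38 s=6: MISS | VC [47, 46]
  [9] addr=0x132 blk=38 s=6: L1-HIT | VC [47, 46]
  [10] addr=0x1fa blk=63 s=7: L1-HIT | VC [47, 46]
  [11] addr=0x1fe blk=63 s=7: L1-HIT | VC [47, 46]
  [12] addr=0x19b blk=51 s=3: MISS | VC [47, 46]
  [13] addr=0x9c blk=19 s=3: MISS | VC [47, 46, 51]
  [14] addr=0x99 blk=19 s=3: L1-HIT | VC [47, 46, 51]
  [15] addr=0x53 blk=10 s=2: MISS | VC [47, 46, 51, 26]
  [16] addr=0x97 blk=18 s=2: MISS | VC [47, 46, 51, 26, 10]
  [17] addr=0x55 blk=10 s=2: VC-HIT | VC [47, 46, 51, 26, 18]
  [18] addr=0x5b blk=11 s=3: MISS | VC [46, 51, 26, 18, 19]
  [19] addr=0x9b blk=19 s=3: VC-HIT | VC [46, 51, 26, 18, 11]
  [20] addr=0x5b blk=11 s=3: VC-HIT | VC [46, 51, 26, 18, 19]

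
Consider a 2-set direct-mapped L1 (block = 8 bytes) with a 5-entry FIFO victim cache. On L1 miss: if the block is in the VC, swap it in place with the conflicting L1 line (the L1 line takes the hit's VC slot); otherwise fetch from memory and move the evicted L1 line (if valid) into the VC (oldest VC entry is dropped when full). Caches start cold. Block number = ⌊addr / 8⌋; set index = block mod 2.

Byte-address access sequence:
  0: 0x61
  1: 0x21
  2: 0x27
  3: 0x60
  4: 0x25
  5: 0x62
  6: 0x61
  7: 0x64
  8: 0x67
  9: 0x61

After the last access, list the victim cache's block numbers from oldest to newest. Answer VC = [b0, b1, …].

  [0] addr=0x61 blk=12 s=0: MISS | VC []
  [1] addr=0x21 blk=4 s=0: MISS | VC [12]
  [2] addr=0x27 blk=4 s=0: L1-HIT | VC [12]
  [3] addr=0x60 blk=12 s=0: VC-HIT | VC [4]
  [4] addr=0x25 blk=4 s=0: VC-HIT | VC [12]
  [5] addr=0x62 blk=12 s=0: VC-HIT | VC [4]
  [6] addr=0x61 blk=12 s=0: L1-HIT | VC [4]
  [7] addr=0x64 blk=12 s=0: L1-HIT | VC [4]
  [8] addr=0x67 blk=12 s=0: L1-HIT | VC [4]
  [9] addr=0x61 blk=12 s=0: L1-HIT | VC [4]

VC = [4]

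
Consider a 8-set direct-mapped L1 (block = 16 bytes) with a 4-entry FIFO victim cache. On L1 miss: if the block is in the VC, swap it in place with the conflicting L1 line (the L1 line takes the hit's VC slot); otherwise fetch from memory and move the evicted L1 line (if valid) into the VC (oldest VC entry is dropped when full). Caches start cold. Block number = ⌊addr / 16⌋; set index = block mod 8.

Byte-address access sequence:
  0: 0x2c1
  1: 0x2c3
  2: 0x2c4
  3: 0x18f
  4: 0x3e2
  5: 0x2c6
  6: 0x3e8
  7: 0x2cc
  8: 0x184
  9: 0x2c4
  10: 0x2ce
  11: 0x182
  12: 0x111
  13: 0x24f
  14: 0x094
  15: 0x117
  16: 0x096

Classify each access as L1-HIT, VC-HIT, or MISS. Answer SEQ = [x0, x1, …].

#0 0x2c1→b44/s4 MISS; vc=[]
#1 0x2c3→b44/s4 L1-HIT; vc=[]
#2 0x2c4→b44/s4 L1-HIT; vc=[]
#3 0x18f→b24/s0 MISS; vc=[]
#4 0x3e2→b62/s6 MISS; vc=[]
#5 0x2c6→b44/s4 L1-HIT; vc=[]
#6 0x3e8→b62/s6 L1-HIT; vc=[]
#7 0x2cc→b44/s4 L1-HIT; vc=[]
#8 0x184→b24/s0 L1-HIT; vc=[]
#9 0x2c4→b44/s4 L1-HIT; vc=[]
#10 0x2ce→b44/s4 L1-HIT; vc=[]
#11 0x182→b24/s0 L1-HIT; vc=[]
#12 0x111→b17/s1 MISS; vc=[]
#13 0x24f→b36/s4 MISS; vc=[44]
#14 0x94→b9/s1 MISS; vc=[44,17]
#15 0x117→b17/s1 VC-HIT; vc=[44,9]
#16 0x96→b9/s1 VC-HIT; vc=[44,17]

SEQ = [MISS, L1-HIT, L1-HIT, MISS, MISS, L1-HIT, L1-HIT, L1-HIT, L1-HIT, L1-HIT, L1-HIT, L1-HIT, MISS, MISS, MISS, VC-HIT, VC-HIT]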